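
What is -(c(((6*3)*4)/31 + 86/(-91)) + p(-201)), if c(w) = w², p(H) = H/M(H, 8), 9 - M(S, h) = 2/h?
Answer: 838532872/39790205 ≈ 21.074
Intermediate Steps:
M(S, h) = 9 - 2/h
p(H) = 4*H/35 (p(H) = H/(9 - 2/8) = H/(9 - 2*⅛) = H/(9 - ¼) = H/(35/4) = H*(4/35) = 4*H/35)
-(c(((6*3)*4)/31 + 86/(-91)) + p(-201)) = -((((6*3)*4)/31 + 86/(-91))² + (4/35)*(-201)) = -(((18*4)*(1/31) + 86*(-1/91))² - 804/35) = -((72*(1/31) - 86/91)² - 804/35) = -((72/31 - 86/91)² - 804/35) = -((3886/2821)² - 804/35) = -(15100996/7958041 - 804/35) = -1*(-838532872/39790205) = 838532872/39790205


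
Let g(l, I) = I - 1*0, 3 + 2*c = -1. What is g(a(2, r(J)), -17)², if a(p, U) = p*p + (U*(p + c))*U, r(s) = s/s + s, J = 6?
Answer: 289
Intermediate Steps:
c = -2 (c = -3/2 + (½)*(-1) = -3/2 - ½ = -2)
r(s) = 1 + s
a(p, U) = p² + U²*(-2 + p) (a(p, U) = p*p + (U*(p - 2))*U = p² + (U*(-2 + p))*U = p² + U²*(-2 + p))
g(l, I) = I (g(l, I) = I + 0 = I)
g(a(2, r(J)), -17)² = (-17)² = 289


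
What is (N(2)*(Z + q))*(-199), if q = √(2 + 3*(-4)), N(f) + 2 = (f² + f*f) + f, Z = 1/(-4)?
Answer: 398 - 1592*I*√10 ≈ 398.0 - 5034.3*I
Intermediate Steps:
Z = -¼ ≈ -0.25000
N(f) = -2 + f + 2*f² (N(f) = -2 + ((f² + f*f) + f) = -2 + ((f² + f²) + f) = -2 + (2*f² + f) = -2 + (f + 2*f²) = -2 + f + 2*f²)
q = I*√10 (q = √(2 - 12) = √(-10) = I*√10 ≈ 3.1623*I)
(N(2)*(Z + q))*(-199) = ((-2 + 2 + 2*2²)*(-¼ + I*√10))*(-199) = ((-2 + 2 + 2*4)*(-¼ + I*√10))*(-199) = ((-2 + 2 + 8)*(-¼ + I*√10))*(-199) = (8*(-¼ + I*√10))*(-199) = (-2 + 8*I*√10)*(-199) = 398 - 1592*I*√10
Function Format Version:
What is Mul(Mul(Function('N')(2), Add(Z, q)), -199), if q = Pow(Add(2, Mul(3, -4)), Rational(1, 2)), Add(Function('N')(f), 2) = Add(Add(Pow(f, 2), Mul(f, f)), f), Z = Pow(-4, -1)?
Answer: Add(398, Mul(-1592, I, Pow(10, Rational(1, 2)))) ≈ Add(398.00, Mul(-5034.3, I))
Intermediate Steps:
Z = Rational(-1, 4) ≈ -0.25000
Function('N')(f) = Add(-2, f, Mul(2, Pow(f, 2))) (Function('N')(f) = Add(-2, Add(Add(Pow(f, 2), Mul(f, f)), f)) = Add(-2, Add(Add(Pow(f, 2), Pow(f, 2)), f)) = Add(-2, Add(Mul(2, Pow(f, 2)), f)) = Add(-2, Add(f, Mul(2, Pow(f, 2)))) = Add(-2, f, Mul(2, Pow(f, 2))))
q = Mul(I, Pow(10, Rational(1, 2))) (q = Pow(Add(2, -12), Rational(1, 2)) = Pow(-10, Rational(1, 2)) = Mul(I, Pow(10, Rational(1, 2))) ≈ Mul(3.1623, I))
Mul(Mul(Function('N')(2), Add(Z, q)), -199) = Mul(Mul(Add(-2, 2, Mul(2, Pow(2, 2))), Add(Rational(-1, 4), Mul(I, Pow(10, Rational(1, 2))))), -199) = Mul(Mul(Add(-2, 2, Mul(2, 4)), Add(Rational(-1, 4), Mul(I, Pow(10, Rational(1, 2))))), -199) = Mul(Mul(Add(-2, 2, 8), Add(Rational(-1, 4), Mul(I, Pow(10, Rational(1, 2))))), -199) = Mul(Mul(8, Add(Rational(-1, 4), Mul(I, Pow(10, Rational(1, 2))))), -199) = Mul(Add(-2, Mul(8, I, Pow(10, Rational(1, 2)))), -199) = Add(398, Mul(-1592, I, Pow(10, Rational(1, 2))))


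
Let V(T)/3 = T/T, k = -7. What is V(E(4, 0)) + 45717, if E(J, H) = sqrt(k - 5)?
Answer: 45720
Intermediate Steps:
E(J, H) = 2*I*sqrt(3) (E(J, H) = sqrt(-7 - 5) = sqrt(-12) = 2*I*sqrt(3))
V(T) = 3 (V(T) = 3*(T/T) = 3*1 = 3)
V(E(4, 0)) + 45717 = 3 + 45717 = 45720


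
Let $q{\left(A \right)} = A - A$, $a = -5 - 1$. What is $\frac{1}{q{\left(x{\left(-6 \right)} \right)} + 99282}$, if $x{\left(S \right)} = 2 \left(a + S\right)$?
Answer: $\frac{1}{99282} \approx 1.0072 \cdot 10^{-5}$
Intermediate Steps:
$a = -6$
$x{\left(S \right)} = -12 + 2 S$ ($x{\left(S \right)} = 2 \left(-6 + S\right) = -12 + 2 S$)
$q{\left(A \right)} = 0$
$\frac{1}{q{\left(x{\left(-6 \right)} \right)} + 99282} = \frac{1}{0 + 99282} = \frac{1}{99282}$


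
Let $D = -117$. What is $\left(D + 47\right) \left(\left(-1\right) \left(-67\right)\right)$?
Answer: $-4690$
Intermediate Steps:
$\left(D + 47\right) \left(\left(-1\right) \left(-67\right)\right) = \left(-117 + 47\right) \left(\left(-1\right) \left(-67\right)\right) = \left(-70\right) 67 = -4690$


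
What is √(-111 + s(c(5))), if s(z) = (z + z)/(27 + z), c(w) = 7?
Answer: 2*I*√7990/17 ≈ 10.516*I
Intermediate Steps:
s(z) = 2*z/(27 + z) (s(z) = (2*z)/(27 + z) = 2*z/(27 + z))
√(-111 + s(c(5))) = √(-111 + 2*7/(27 + 7)) = √(-111 + 2*7/34) = √(-111 + 2*7*(1/34)) = √(-111 + 7/17) = √(-1880/17) = 2*I*√7990/17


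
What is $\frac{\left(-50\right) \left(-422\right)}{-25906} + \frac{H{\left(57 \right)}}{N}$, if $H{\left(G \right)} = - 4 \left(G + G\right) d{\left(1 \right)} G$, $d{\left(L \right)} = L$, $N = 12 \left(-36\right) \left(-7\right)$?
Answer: $- \frac{5119133}{544026} \approx -9.4097$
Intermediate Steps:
$N = 3024$ ($N = \left(-432\right) \left(-7\right) = 3024$)
$H{\left(G \right)} = - 8 G^{2}$ ($H{\left(G \right)} = - 4 \left(G + G\right) 1 G = - 4 \cdot 2 G 1 G = - 8 G 1 G = - 8 G G = - 8 G^{2}$)
$\frac{\left(-50\right) \left(-422\right)}{-25906} + \frac{H{\left(57 \right)}}{N} = \frac{\left(-50\right) \left(-422\right)}{-25906} + \frac{\left(-8\right) 57^{2}}{3024} = 21100 \left(- \frac{1}{25906}\right) + \left(-8\right) 3249 \cdot \frac{1}{3024} = - \frac{10550}{12953} - \frac{361}{42} = - \frac{5119133}{544026}$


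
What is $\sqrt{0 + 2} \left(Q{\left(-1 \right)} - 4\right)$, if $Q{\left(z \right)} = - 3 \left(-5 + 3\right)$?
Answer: $2 \sqrt{2} \approx 2.8284$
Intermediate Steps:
$Q{\left(z \right)} = 6$ ($Q{\left(z \right)} = \left(-3\right) \left(-2\right) = 6$)
$\sqrt{0 + 2} \left(Q{\left(-1 \right)} - 4\right) = \sqrt{0 + 2} \left(6 - 4\right) = \sqrt{2} \cdot 2 = 2 \sqrt{2}$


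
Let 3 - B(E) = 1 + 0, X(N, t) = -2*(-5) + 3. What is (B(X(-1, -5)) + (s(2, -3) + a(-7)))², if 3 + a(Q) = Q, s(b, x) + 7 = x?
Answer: 324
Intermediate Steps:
X(N, t) = 13 (X(N, t) = 10 + 3 = 13)
s(b, x) = -7 + x
a(Q) = -3 + Q
B(E) = 2 (B(E) = 3 - (1 + 0) = 3 - 1*1 = 3 - 1 = 2)
(B(X(-1, -5)) + (s(2, -3) + a(-7)))² = (2 + ((-7 - 3) + (-3 - 7)))² = (2 + (-10 - 10))² = (2 - 20)² = (-18)² = 324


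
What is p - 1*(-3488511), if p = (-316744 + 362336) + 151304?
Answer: 3685407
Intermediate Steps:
p = 196896 (p = 45592 + 151304 = 196896)
p - 1*(-3488511) = 196896 - 1*(-3488511) = 196896 + 3488511 = 3685407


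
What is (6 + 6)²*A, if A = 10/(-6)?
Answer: -240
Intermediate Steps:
A = -5/3 (A = 10*(-⅙) = -5/3 ≈ -1.6667)
(6 + 6)²*A = (6 + 6)²*(-5/3) = 12²*(-5/3) = 144*(-5/3) = -240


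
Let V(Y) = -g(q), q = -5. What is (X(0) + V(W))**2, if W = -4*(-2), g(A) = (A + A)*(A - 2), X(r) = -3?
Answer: 5329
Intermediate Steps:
g(A) = 2*A*(-2 + A) (g(A) = (2*A)*(-2 + A) = 2*A*(-2 + A))
W = 8
V(Y) = -70 (V(Y) = -2*(-5)*(-2 - 5) = -2*(-5)*(-7) = -1*70 = -70)
(X(0) + V(W))**2 = (-3 - 70)**2 = (-73)**2 = 5329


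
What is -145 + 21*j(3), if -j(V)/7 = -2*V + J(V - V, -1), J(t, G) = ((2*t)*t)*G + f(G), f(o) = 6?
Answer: -145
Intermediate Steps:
J(t, G) = 6 + 2*G*t**2 (J(t, G) = ((2*t)*t)*G + 6 = (2*t**2)*G + 6 = 2*G*t**2 + 6 = 6 + 2*G*t**2)
j(V) = -42 + 14*V (j(V) = -7*(-2*V + (6 + 2*(-1)*(V - V)**2)) = -7*(-2*V + (6 + 2*(-1)*0**2)) = -7*(-2*V + (6 + 2*(-1)*0)) = -7*(-2*V + (6 + 0)) = -7*(-2*V + 6) = -7*(6 - 2*V) = -42 + 14*V)
-145 + 21*j(3) = -145 + 21*(-42 + 14*3) = -145 + 21*(-42 + 42) = -145 + 21*0 = -145 + 0 = -145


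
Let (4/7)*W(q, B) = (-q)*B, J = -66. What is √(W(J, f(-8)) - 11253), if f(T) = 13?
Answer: 3*I*√4334/2 ≈ 98.75*I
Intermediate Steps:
W(q, B) = -7*B*q/4 (W(q, B) = 7*((-q)*B)/4 = 7*(-B*q)/4 = -7*B*q/4)
√(W(J, f(-8)) - 11253) = √(-7/4*13*(-66) - 11253) = √(3003/2 - 11253) = √(-19503/2) = 3*I*√4334/2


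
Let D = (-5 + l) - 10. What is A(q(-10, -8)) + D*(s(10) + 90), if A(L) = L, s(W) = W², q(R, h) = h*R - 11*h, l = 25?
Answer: 2068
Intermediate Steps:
q(R, h) = -11*h + R*h (q(R, h) = R*h - 11*h = -11*h + R*h)
D = 10 (D = (-5 + 25) - 10 = 20 - 10 = 10)
A(q(-10, -8)) + D*(s(10) + 90) = -8*(-11 - 10) + 10*(10² + 90) = -8*(-21) + 10*(100 + 90) = 168 + 10*190 = 168 + 1900 = 2068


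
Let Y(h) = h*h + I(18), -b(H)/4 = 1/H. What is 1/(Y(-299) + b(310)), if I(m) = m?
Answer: 155/13859943 ≈ 1.1183e-5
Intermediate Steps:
b(H) = -4/H
Y(h) = 18 + h² (Y(h) = h*h + 18 = h² + 18 = 18 + h²)
1/(Y(-299) + b(310)) = 1/((18 + (-299)²) - 4/310) = 1/((18 + 89401) - 4*1/310) = 1/(89419 - 2/155) = 1/(13859943/155) = 155/13859943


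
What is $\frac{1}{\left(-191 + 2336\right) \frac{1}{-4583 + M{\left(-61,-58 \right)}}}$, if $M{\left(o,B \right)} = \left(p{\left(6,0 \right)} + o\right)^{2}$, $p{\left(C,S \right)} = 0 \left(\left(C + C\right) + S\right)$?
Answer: $- \frac{862}{2145} \approx -0.40187$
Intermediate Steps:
$p{\left(C,S \right)} = 0$ ($p{\left(C,S \right)} = 0 \left(2 C + S\right) = 0 \left(S + 2 C\right) = 0$)
$M{\left(o,B \right)} = o^{2}$ ($M{\left(o,B \right)} = \left(0 + o\right)^{2} = o^{2}$)
$\frac{1}{\left(-191 + 2336\right) \frac{1}{-4583 + M{\left(-61,-58 \right)}}} = \frac{1}{\left(-191 + 2336\right) \frac{1}{-4583 + \left(-61\right)^{2}}} = \frac{1}{2145 \frac{1}{-4583 + 3721}} = \frac{1}{2145 \frac{1}{-862}} = \frac{1}{2145 \left(- \frac{1}{862}\right)} = \frac{1}{- \frac{2145}{862}} = - \frac{862}{2145}$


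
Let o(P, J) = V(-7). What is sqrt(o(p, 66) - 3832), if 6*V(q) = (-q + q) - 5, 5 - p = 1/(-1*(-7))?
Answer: I*sqrt(137982)/6 ≈ 61.91*I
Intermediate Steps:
p = 34/7 (p = 5 - 1/((-1*(-7))) = 5 - 1/7 = 34/7 ≈ 4.8571)
V(q) = -5/6 (V(q) = ((-q + q) - 5)/6 = (0 - 5)/6 = (1/6)*(-5) = -5/6)
o(P, J) = -5/6
sqrt(o(p, 66) - 3832) = sqrt(-5/6 - 3832) = sqrt(-22997/6) = I*sqrt(137982)/6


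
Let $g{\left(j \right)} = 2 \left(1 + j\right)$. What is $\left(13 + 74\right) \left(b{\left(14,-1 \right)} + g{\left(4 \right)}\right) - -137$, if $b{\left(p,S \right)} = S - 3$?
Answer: $659$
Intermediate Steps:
$g{\left(j \right)} = 2 + 2 j$
$b{\left(p,S \right)} = -3 + S$ ($b{\left(p,S \right)} = S - 3 = -3 + S$)
$\left(13 + 74\right) \left(b{\left(14,-1 \right)} + g{\left(4 \right)}\right) - -137 = \left(13 + 74\right) \left(\left(-3 - 1\right) + \left(2 + 2 \cdot 4\right)\right) - -137 = 87 \left(-4 + \left(2 + 8\right)\right) + 137 = 87 \left(-4 + 10\right) + 137 = 87 \cdot 6 + 137 = 522 + 137 = 659$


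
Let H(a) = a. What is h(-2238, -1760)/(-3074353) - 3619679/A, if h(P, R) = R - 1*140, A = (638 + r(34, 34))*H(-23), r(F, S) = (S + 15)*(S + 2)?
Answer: 11128275960087/169845705838 ≈ 65.520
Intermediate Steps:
r(F, S) = (2 + S)*(15 + S) (r(F, S) = (15 + S)*(2 + S) = (2 + S)*(15 + S))
A = -55246 (A = (638 + (30 + 34**2 + 17*34))*(-23) = (638 + (30 + 1156 + 578))*(-23) = (638 + 1764)*(-23) = 2402*(-23) = -55246)
h(P, R) = -140 + R (h(P, R) = R - 140 = -140 + R)
h(-2238, -1760)/(-3074353) - 3619679/A = (-140 - 1760)/(-3074353) - 3619679/(-55246) = -1900*(-1/3074353) - 3619679*(-1/55246) = 1900/3074353 + 3619679/55246 = 11128275960087/169845705838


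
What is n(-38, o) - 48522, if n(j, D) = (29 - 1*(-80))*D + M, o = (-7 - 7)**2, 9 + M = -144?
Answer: -27311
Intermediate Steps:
M = -153 (M = -9 - 144 = -153)
o = 196 (o = (-14)**2 = 196)
n(j, D) = -153 + 109*D (n(j, D) = (29 - 1*(-80))*D - 153 = (29 + 80)*D - 153 = 109*D - 153 = -153 + 109*D)
n(-38, o) - 48522 = (-153 + 109*196) - 48522 = (-153 + 21364) - 48522 = 21211 - 48522 = -27311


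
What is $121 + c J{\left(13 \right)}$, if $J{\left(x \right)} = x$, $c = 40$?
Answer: $641$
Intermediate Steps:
$121 + c J{\left(13 \right)} = 121 + 40 \cdot 13 = 121 + 520 = 641$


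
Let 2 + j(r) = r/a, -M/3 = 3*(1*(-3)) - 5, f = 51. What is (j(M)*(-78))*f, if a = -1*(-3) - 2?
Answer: -159120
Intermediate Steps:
a = 1 (a = 3 - 2 = 1)
M = 42 (M = -3*(3*(1*(-3)) - 5) = -3*(3*(-3) - 5) = -3*(-9 - 5) = -3*(-14) = 42)
j(r) = -2 + r (j(r) = -2 + r/1 = -2 + r*1 = -2 + r)
(j(M)*(-78))*f = ((-2 + 42)*(-78))*51 = (40*(-78))*51 = -3120*51 = -159120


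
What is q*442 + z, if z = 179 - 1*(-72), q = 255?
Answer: 112961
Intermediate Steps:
z = 251 (z = 179 + 72 = 251)
q*442 + z = 255*442 + 251 = 112710 + 251 = 112961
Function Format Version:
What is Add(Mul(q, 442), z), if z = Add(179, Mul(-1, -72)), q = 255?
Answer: 112961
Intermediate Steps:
z = 251 (z = Add(179, 72) = 251)
Add(Mul(q, 442), z) = Add(Mul(255, 442), 251) = Add(112710, 251) = 112961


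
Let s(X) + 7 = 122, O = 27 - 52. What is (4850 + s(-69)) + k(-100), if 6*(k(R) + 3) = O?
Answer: 29747/6 ≈ 4957.8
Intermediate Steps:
O = -25
s(X) = 115 (s(X) = -7 + 122 = 115)
k(R) = -43/6 (k(R) = -3 + (1/6)*(-25) = -3 - 25/6 = -43/6)
(4850 + s(-69)) + k(-100) = (4850 + 115) - 43/6 = 4965 - 43/6 = 29747/6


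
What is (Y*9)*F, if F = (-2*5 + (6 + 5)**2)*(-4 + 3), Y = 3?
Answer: -2997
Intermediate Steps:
F = -111 (F = (-10 + 11**2)*(-1) = (-10 + 121)*(-1) = 111*(-1) = -111)
(Y*9)*F = (3*9)*(-111) = 27*(-111) = -2997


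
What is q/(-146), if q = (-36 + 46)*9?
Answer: -45/73 ≈ -0.61644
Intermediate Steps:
q = 90 (q = 10*9 = 90)
q/(-146) = 90/(-146) = 90*(-1/146) = -45/73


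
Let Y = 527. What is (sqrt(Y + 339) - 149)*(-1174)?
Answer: 174926 - 1174*sqrt(866) ≈ 1.4038e+5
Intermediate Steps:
(sqrt(Y + 339) - 149)*(-1174) = (sqrt(527 + 339) - 149)*(-1174) = (sqrt(866) - 149)*(-1174) = (-149 + sqrt(866))*(-1174) = 174926 - 1174*sqrt(866)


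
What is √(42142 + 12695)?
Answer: 9*√677 ≈ 234.17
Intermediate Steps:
√(42142 + 12695) = √54837 = 9*√677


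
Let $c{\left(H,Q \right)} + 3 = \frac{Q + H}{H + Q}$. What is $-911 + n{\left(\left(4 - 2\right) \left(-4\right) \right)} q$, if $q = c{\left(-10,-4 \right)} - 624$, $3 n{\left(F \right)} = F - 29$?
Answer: $\frac{20429}{3} \approx 6809.7$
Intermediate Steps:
$c{\left(H,Q \right)} = -2$ ($c{\left(H,Q \right)} = -3 + \frac{Q + H}{H + Q} = -3 + \frac{H + Q}{H + Q} = -3 + 1 = -2$)
$n{\left(F \right)} = - \frac{29}{3} + \frac{F}{3}$ ($n{\left(F \right)} = \frac{F - 29}{3} = \frac{-29 + F}{3} = - \frac{29}{3} + \frac{F}{3}$)
$q = -626$ ($q = -2 - 624 = -626$)
$-911 + n{\left(\left(4 - 2\right) \left(-4\right) \right)} q = -911 + \left(- \frac{29}{3} + \frac{\left(4 - 2\right) \left(-4\right)}{3}\right) \left(-626\right) = -911 + \left(- \frac{29}{3} + \frac{2 \left(-4\right)}{3}\right) \left(-626\right) = -911 + \left(- \frac{29}{3} + \frac{1}{3} \left(-8\right)\right) \left(-626\right) = -911 + \left(- \frac{29}{3} - \frac{8}{3}\right) \left(-626\right) = -911 - - \frac{23162}{3} = -911 + \frac{23162}{3} = \frac{20429}{3}$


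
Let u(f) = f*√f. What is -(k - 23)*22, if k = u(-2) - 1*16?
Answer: 858 + 44*I*√2 ≈ 858.0 + 62.225*I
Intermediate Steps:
u(f) = f^(3/2)
k = -16 - 2*I*√2 (k = (-2)^(3/2) - 1*16 = -2*I*√2 - 16 = -16 - 2*I*√2 ≈ -16.0 - 2.8284*I)
-(k - 23)*22 = -((-16 - 2*I*√2) - 23)*22 = -(-39 - 2*I*√2)*22 = -(-858 - 44*I*√2) = 858 + 44*I*√2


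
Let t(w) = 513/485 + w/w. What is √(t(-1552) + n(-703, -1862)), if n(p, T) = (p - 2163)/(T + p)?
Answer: 2*√5459721630/82935 ≈ 1.7819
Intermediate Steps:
n(p, T) = (-2163 + p)/(T + p)
t(w) = 998/485 (t(w) = 513*(1/485) + 1 = 513/485 + 1 = 998/485)
√(t(-1552) + n(-703, -1862)) = √(998/485 + (-2163 - 703)/(-1862 - 703)) = √(998/485 - 2866/(-2565)) = √(998/485 - 1/2565*(-2866)) = √(998/485 + 2866/2565) = √(789976/248805) = 2*√5459721630/82935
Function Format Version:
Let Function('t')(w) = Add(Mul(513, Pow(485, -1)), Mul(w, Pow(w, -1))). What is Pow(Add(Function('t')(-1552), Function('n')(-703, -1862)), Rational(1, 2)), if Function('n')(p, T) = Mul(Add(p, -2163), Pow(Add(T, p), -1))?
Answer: Mul(Rational(2, 82935), Pow(5459721630, Rational(1, 2))) ≈ 1.7819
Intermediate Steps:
Function('n')(p, T) = Mul(Pow(Add(T, p), -1), Add(-2163, p)) (Function('n')(p, T) = Mul(Add(-2163, p), Pow(Add(T, p), -1)) = Mul(Pow(Add(T, p), -1), Add(-2163, p)))
Function('t')(w) = Rational(998, 485) (Function('t')(w) = Add(Mul(513, Rational(1, 485)), 1) = Add(Rational(513, 485), 1) = Rational(998, 485))
Pow(Add(Function('t')(-1552), Function('n')(-703, -1862)), Rational(1, 2)) = Pow(Add(Rational(998, 485), Mul(Pow(Add(-1862, -703), -1), Add(-2163, -703))), Rational(1, 2)) = Pow(Add(Rational(998, 485), Mul(Pow(-2565, -1), -2866)), Rational(1, 2)) = Pow(Add(Rational(998, 485), Mul(Rational(-1, 2565), -2866)), Rational(1, 2)) = Pow(Add(Rational(998, 485), Rational(2866, 2565)), Rational(1, 2)) = Pow(Rational(789976, 248805), Rational(1, 2)) = Mul(Rational(2, 82935), Pow(5459721630, Rational(1, 2)))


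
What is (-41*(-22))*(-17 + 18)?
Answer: 902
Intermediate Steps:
(-41*(-22))*(-17 + 18) = 902*1 = 902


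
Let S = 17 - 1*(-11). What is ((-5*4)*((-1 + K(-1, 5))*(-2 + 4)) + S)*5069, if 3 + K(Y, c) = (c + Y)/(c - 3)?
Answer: 547452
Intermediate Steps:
K(Y, c) = -3 + (Y + c)/(-3 + c) (K(Y, c) = -3 + (c + Y)/(c - 3) = -3 + (Y + c)/(-3 + c))
S = 28 (S = 17 + 11 = 28)
((-5*4)*((-1 + K(-1, 5))*(-2 + 4)) + S)*5069 = ((-5*4)*((-1 + (9 - 1 - 2*5)/(-3 + 5))*(-2 + 4)) + 28)*5069 = (-20*(-1 + (9 - 1 - 10)/2)*2 + 28)*5069 = (-20*(-1 + (½)*(-2))*2 + 28)*5069 = (-20*(-1 - 1)*2 + 28)*5069 = (-(-40)*2 + 28)*5069 = (-20*(-4) + 28)*5069 = (80 + 28)*5069 = 108*5069 = 547452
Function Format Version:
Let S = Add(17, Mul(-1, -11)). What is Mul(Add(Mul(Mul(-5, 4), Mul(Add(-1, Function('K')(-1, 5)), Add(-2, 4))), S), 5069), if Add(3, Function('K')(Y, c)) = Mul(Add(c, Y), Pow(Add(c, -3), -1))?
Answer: 547452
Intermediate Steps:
Function('K')(Y, c) = Add(-3, Mul(Pow(Add(-3, c), -1), Add(Y, c))) (Function('K')(Y, c) = Add(-3, Mul(Add(c, Y), Pow(Add(c, -3), -1))) = Add(-3, Mul(Add(Y, c), Pow(Add(-3, c), -1))) = Add(-3, Mul(Pow(Add(-3, c), -1), Add(Y, c))))
S = 28 (S = Add(17, 11) = 28)
Mul(Add(Mul(Mul(-5, 4), Mul(Add(-1, Function('K')(-1, 5)), Add(-2, 4))), S), 5069) = Mul(Add(Mul(Mul(-5, 4), Mul(Add(-1, Mul(Pow(Add(-3, 5), -1), Add(9, -1, Mul(-2, 5)))), Add(-2, 4))), 28), 5069) = Mul(Add(Mul(-20, Mul(Add(-1, Mul(Pow(2, -1), Add(9, -1, -10))), 2)), 28), 5069) = Mul(Add(Mul(-20, Mul(Add(-1, Mul(Rational(1, 2), -2)), 2)), 28), 5069) = Mul(Add(Mul(-20, Mul(Add(-1, -1), 2)), 28), 5069) = Mul(Add(Mul(-20, Mul(-2, 2)), 28), 5069) = Mul(Add(Mul(-20, -4), 28), 5069) = Mul(Add(80, 28), 5069) = Mul(108, 5069) = 547452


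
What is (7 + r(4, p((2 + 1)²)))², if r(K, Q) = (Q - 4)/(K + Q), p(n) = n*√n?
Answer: 57600/961 ≈ 59.938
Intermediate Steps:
p(n) = n^(3/2)
r(K, Q) = (-4 + Q)/(K + Q)
(7 + r(4, p((2 + 1)²)))² = (7 + (-4 + ((2 + 1)²)^(3/2))/(4 + ((2 + 1)²)^(3/2)))² = (7 + (-4 + (3²)^(3/2))/(4 + (3²)^(3/2)))² = (7 + (-4 + 9^(3/2))/(4 + 9^(3/2)))² = (7 + (-4 + 27)/(4 + 27))² = (7 + 23/31)² = (240/31)² = 57600/961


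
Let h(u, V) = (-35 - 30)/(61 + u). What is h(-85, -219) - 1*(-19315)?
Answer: 463625/24 ≈ 19318.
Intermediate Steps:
h(u, V) = -65/(61 + u)
h(-85, -219) - 1*(-19315) = -65/(61 - 85) - 1*(-19315) = -65/(-24) + 19315 = -65*(-1/24) + 19315 = 65/24 + 19315 = 463625/24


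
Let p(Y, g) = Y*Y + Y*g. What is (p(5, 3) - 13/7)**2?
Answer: 71289/49 ≈ 1454.9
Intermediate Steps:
p(Y, g) = Y**2 + Y*g
(p(5, 3) - 13/7)**2 = (5*(5 + 3) - 13/7)**2 = (5*8 - 13*1/7)**2 = (40 - 13/7)**2 = (267/7)**2 = 71289/49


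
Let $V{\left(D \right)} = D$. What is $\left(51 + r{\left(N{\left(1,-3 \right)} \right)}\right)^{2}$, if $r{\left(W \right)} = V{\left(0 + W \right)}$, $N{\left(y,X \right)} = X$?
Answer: $2304$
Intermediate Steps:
$r{\left(W \right)} = W$ ($r{\left(W \right)} = 0 + W = W$)
$\left(51 + r{\left(N{\left(1,-3 \right)} \right)}\right)^{2} = \left(51 - 3\right)^{2} = 48^{2} = 2304$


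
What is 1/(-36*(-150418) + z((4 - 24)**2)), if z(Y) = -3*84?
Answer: 1/5414796 ≈ 1.8468e-7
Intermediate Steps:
z(Y) = -252
1/(-36*(-150418) + z((4 - 24)**2)) = 1/(-36*(-150418) - 252) = 1/(5415048 - 252) = 1/5414796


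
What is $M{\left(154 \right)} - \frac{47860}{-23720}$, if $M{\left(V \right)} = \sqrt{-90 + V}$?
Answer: $\frac{11881}{1186} \approx 10.018$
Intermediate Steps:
$M{\left(154 \right)} - \frac{47860}{-23720} = \sqrt{-90 + 154} - \frac{47860}{-23720} = \sqrt{64} - 47860 \left(- \frac{1}{23720}\right) = 8 - - \frac{2393}{1186} = 8 + \frac{2393}{1186} = \frac{11881}{1186}$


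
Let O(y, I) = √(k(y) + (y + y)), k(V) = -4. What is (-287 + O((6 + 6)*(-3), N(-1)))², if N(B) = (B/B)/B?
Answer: 82293 - 1148*I*√19 ≈ 82293.0 - 5004.0*I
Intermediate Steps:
N(B) = 1/B
O(y, I) = √(-4 + 2*y) (O(y, I) = √(-4 + (y + y)) = √(-4 + 2*y))
(-287 + O((6 + 6)*(-3), N(-1)))² = (-287 + √(-4 + 2*((6 + 6)*(-3))))² = (-287 + √(-4 + 2*(12*(-3))))² = (-287 + √(-4 + 2*(-36)))² = (-287 + √(-4 - 72))² = (-287 + √(-76))² = (-287 + 2*I*√19)²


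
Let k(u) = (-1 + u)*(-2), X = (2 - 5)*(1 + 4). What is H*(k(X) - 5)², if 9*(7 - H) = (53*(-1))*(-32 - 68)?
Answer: -424197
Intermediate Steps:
H = -5237/9 (H = 7 - 53*(-1)*(-32 - 68)/9 = 7 - (-53)*(-100)/9 = 7 - ⅑*5300 = 7 - 5300/9 = -5237/9 ≈ -581.89)
X = -15 (X = -3*5 = -15)
k(u) = 2 - 2*u
H*(k(X) - 5)² = -5237*((2 - 2*(-15)) - 5)²/9 = -5237*((2 + 30) - 5)²/9 = -5237*(32 - 5)²/9 = -5237/9*27² = -5237/9*729 = -424197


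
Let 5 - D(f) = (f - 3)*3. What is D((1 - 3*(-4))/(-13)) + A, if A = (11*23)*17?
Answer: 4318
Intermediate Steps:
A = 4301 (A = 253*17 = 4301)
D(f) = 14 - 3*f (D(f) = 5 - (f - 3)*3 = 5 - (-3 + f)*3 = 5 - (-9 + 3*f) = 5 + (9 - 3*f) = 14 - 3*f)
D((1 - 3*(-4))/(-13)) + A = (14 - 3*(1 - 3*(-4))/(-13)) + 4301 = (14 - 3*(1 + 12)*(-1)/13) + 4301 = (14 - 39*(-1)/13) + 4301 = (14 - 3*(-1)) + 4301 = (14 + 3) + 4301 = 17 + 4301 = 4318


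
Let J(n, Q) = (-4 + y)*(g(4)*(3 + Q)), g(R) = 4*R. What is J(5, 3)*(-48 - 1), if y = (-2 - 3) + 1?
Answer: 37632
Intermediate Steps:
y = -4 (y = -5 + 1 = -4)
J(n, Q) = -384 - 128*Q (J(n, Q) = (-4 - 4)*((4*4)*(3 + Q)) = -128*(3 + Q) = -8*(48 + 16*Q) = -384 - 128*Q)
J(5, 3)*(-48 - 1) = (-384 - 128*3)*(-48 - 1) = (-384 - 384)*(-49) = -768*(-49) = 37632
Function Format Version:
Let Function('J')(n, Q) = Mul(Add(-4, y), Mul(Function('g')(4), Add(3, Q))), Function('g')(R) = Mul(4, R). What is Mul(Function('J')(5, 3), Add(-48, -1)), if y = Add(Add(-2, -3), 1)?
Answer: 37632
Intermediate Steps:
y = -4 (y = Add(-5, 1) = -4)
Function('J')(n, Q) = Add(-384, Mul(-128, Q)) (Function('J')(n, Q) = Mul(Add(-4, -4), Mul(Mul(4, 4), Add(3, Q))) = Mul(-8, Mul(16, Add(3, Q))) = Mul(-8, Add(48, Mul(16, Q))) = Add(-384, Mul(-128, Q)))
Mul(Function('J')(5, 3), Add(-48, -1)) = Mul(Add(-384, Mul(-128, 3)), Add(-48, -1)) = Mul(Add(-384, -384), -49) = Mul(-768, -49) = 37632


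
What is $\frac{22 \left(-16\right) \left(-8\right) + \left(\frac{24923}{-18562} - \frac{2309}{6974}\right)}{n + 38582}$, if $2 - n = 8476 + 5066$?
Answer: $\frac{91079608987}{810430414574} \approx 0.11238$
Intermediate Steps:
$n = -13540$ ($n = 2 - \left(8476 + 5066\right) = 2 - 13542 = -13540$)
$\frac{22 \left(-16\right) \left(-8\right) + \left(\frac{24923}{-18562} - \frac{2309}{6974}\right)}{n + 38582} = \frac{22 \left(-16\right) \left(-8\right) + \left(\frac{24923}{-18562} - \frac{2309}{6974}\right)}{-13540 + 38582} = \frac{\left(-352\right) \left(-8\right) + \left(24923 \left(- \frac{1}{18562}\right) - \frac{2309}{6974}\right)}{25042} = \left(2816 - \frac{54168165}{32362847}\right) \frac{1}{25042} = \frac{91079608987}{32362847} \cdot \frac{1}{25042} = \frac{91079608987}{810430414574}$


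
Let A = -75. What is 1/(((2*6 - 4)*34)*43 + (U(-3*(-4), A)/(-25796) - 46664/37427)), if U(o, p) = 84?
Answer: 241366723/2822723470105 ≈ 8.5508e-5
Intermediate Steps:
1/(((2*6 - 4)*34)*43 + (U(-3*(-4), A)/(-25796) - 46664/37427)) = 1/(((2*6 - 4)*34)*43 + (84/(-25796) - 46664/37427)) = 1/(((12 - 4)*34)*43 + (84*(-1/25796) - 46664*1/37427)) = 1/((8*34)*43 + (-21/6449 - 46664/37427)) = 1/(272*43 - 301722103/241366723) = 1/(11696 - 301722103/241366723) = 1/(2822723470105/241366723) = 241366723/2822723470105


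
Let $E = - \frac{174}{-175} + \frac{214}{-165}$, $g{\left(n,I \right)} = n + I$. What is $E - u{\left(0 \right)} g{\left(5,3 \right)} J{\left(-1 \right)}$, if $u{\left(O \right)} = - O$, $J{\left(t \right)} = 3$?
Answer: $- \frac{1748}{5775} \approx -0.30268$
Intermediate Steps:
$g{\left(n,I \right)} = I + n$
$E = - \frac{1748}{5775}$ ($E = \left(-174\right) \left(- \frac{1}{175}\right) + 214 \left(- \frac{1}{165}\right) = \frac{174}{175} - \frac{214}{165} = - \frac{1748}{5775} \approx -0.30268$)
$E - u{\left(0 \right)} g{\left(5,3 \right)} J{\left(-1 \right)} = - \frac{1748}{5775} - \left(-1\right) 0 \left(3 + 5\right) 3 = - \frac{1748}{5775} - 0 \cdot 8 \cdot 3 = - \frac{1748}{5775} - 0 \cdot 3 = - \frac{1748}{5775} - 0 = - \frac{1748}{5775} + 0 = - \frac{1748}{5775}$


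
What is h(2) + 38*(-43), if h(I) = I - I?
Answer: -1634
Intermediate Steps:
h(I) = 0
h(2) + 38*(-43) = 0 + 38*(-43) = 0 - 1634 = -1634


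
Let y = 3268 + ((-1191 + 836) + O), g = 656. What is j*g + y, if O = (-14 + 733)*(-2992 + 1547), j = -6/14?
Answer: -7254262/7 ≈ -1.0363e+6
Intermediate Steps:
j = -3/7 (j = -6*1/14 = -3/7 ≈ -0.42857)
O = -1038955 (O = 719*(-1445) = -1038955)
y = -1036042 (y = 3268 + ((-1191 + 836) - 1038955) = 3268 + (-355 - 1038955) = 3268 - 1039310 = -1036042)
j*g + y = -3/7*656 - 1036042 = -1968/7 - 1036042 = -7254262/7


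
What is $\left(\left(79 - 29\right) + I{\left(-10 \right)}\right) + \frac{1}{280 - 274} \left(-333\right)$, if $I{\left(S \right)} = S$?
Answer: $- \frac{31}{2} \approx -15.5$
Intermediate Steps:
$\left(\left(79 - 29\right) + I{\left(-10 \right)}\right) + \frac{1}{280 - 274} \left(-333\right) = \left(\left(79 - 29\right) - 10\right) + \frac{1}{280 - 274} \left(-333\right) = \left(50 - 10\right) + \frac{1}{6} \left(-333\right) = 40 + \frac{1}{6} \left(-333\right) = 40 - \frac{111}{2} = - \frac{31}{2}$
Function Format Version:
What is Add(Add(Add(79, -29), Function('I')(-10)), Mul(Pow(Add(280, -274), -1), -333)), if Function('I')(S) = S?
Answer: Rational(-31, 2) ≈ -15.500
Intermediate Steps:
Add(Add(Add(79, -29), Function('I')(-10)), Mul(Pow(Add(280, -274), -1), -333)) = Add(Add(Add(79, -29), -10), Mul(Pow(Add(280, -274), -1), -333)) = Add(Add(50, -10), Mul(Pow(6, -1), -333)) = Add(40, Mul(Rational(1, 6), -333)) = Add(40, Rational(-111, 2)) = Rational(-31, 2)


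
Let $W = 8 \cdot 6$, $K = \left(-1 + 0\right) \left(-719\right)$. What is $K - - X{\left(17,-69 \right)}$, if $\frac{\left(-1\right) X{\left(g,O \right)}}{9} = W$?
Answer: $287$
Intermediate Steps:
$K = 719$ ($K = \left(-1\right) \left(-719\right) = 719$)
$W = 48$
$X{\left(g,O \right)} = -432$ ($X{\left(g,O \right)} = \left(-9\right) 48 = -432$)
$K - - X{\left(17,-69 \right)} = 719 - \left(-1\right) \left(-432\right) = 719 - 432 = 287$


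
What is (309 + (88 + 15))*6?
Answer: 2472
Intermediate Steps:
(309 + (88 + 15))*6 = (309 + 103)*6 = 412*6 = 2472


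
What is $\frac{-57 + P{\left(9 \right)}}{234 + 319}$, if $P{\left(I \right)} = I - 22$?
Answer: $- \frac{10}{79} \approx -0.12658$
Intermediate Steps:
$P{\left(I \right)} = -22 + I$
$\frac{-57 + P{\left(9 \right)}}{234 + 319} = \frac{-57 + \left(-22 + 9\right)}{234 + 319} = \frac{-57 - 13}{553} = \left(-70\right) \frac{1}{553} = - \frac{10}{79}$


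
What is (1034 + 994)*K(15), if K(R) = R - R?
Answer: 0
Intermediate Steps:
K(R) = 0
(1034 + 994)*K(15) = (1034 + 994)*0 = 2028*0 = 0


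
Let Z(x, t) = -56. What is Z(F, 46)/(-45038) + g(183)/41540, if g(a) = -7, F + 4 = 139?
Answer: 143641/133634180 ≈ 0.0010749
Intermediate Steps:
F = 135 (F = -4 + 139 = 135)
Z(F, 46)/(-45038) + g(183)/41540 = -56/(-45038) - 7/41540 = -56*(-1/45038) - 7*1/41540 = 4/3217 - 7/41540 = 143641/133634180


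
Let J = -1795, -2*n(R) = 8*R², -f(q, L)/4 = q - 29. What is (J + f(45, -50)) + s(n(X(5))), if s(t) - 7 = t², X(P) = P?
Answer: 8148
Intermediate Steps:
f(q, L) = 116 - 4*q (f(q, L) = -4*(q - 29) = -4*(-29 + q) = 116 - 4*q)
n(R) = -4*R²
s(t) = 7 + t²
(J + f(45, -50)) + s(n(X(5))) = (-1795 + (116 - 4*45)) + (7 + (-4*5²)²) = (-1795 + (116 - 180)) + (7 + (-4*25)²) = (-1795 - 64) + (7 + (-100)²) = -1859 + (7 + 10000) = -1859 + 10007 = 8148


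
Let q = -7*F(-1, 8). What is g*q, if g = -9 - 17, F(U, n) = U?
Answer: -182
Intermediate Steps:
q = 7 (q = -7*(-1) = 7)
g = -26
g*q = -26*7 = -182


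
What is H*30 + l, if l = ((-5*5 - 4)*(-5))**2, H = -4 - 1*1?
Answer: 20875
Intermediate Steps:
H = -5 (H = -4 - 1 = -5)
l = 21025 (l = ((-25 - 4)*(-5))**2 = (-29*(-5))**2 = 145**2 = 21025)
H*30 + l = -5*30 + 21025 = -150 + 21025 = 20875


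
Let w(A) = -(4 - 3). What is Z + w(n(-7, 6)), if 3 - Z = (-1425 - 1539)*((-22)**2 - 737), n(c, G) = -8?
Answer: -749890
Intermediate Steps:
Z = -749889 (Z = 3 - (-1425 - 1539)*((-22)**2 - 737) = 3 - (-2964)*(484 - 737) = 3 - (-2964)*(-253) = 3 - 1*749892 = 3 - 749892 = -749889)
w(A) = -1 (w(A) = -1*1 = -1)
Z + w(n(-7, 6)) = -749889 - 1 = -749890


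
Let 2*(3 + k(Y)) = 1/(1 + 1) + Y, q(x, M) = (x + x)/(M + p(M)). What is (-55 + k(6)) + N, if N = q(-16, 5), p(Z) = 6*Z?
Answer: -7793/140 ≈ -55.664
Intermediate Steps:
q(x, M) = 2*x/(7*M) (q(x, M) = (x + x)/(M + 6*M) = (2*x)/((7*M)) = (2*x)*(1/(7*M)) = 2*x/(7*M))
N = -32/35 (N = (2/7)*(-16)/5 = (2/7)*(-16)*(⅕) = -32/35 ≈ -0.91429)
k(Y) = -11/4 + Y/2 (k(Y) = -3 + (1/(1 + 1) + Y)/2 = -3 + (1/2 + Y)/2 = -3 + (½ + Y)/2 = -3 + (¼ + Y/2) = -11/4 + Y/2)
(-55 + k(6)) + N = (-55 + (-11/4 + (½)*6)) - 32/35 = (-55 + (-11/4 + 3)) - 32/35 = (-55 + ¼) - 32/35 = -219/4 - 32/35 = -7793/140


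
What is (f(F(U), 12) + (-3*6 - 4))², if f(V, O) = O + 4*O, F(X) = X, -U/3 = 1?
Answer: 1444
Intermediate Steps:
U = -3 (U = -3*1 = -3)
f(V, O) = 5*O
(f(F(U), 12) + (-3*6 - 4))² = (5*12 + (-3*6 - 4))² = (60 + (-18 - 4))² = (60 - 22)² = 38² = 1444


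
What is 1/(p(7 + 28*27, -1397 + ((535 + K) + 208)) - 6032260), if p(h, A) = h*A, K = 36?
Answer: -1/6503794 ≈ -1.5376e-7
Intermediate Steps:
p(h, A) = A*h
1/(p(7 + 28*27, -1397 + ((535 + K) + 208)) - 6032260) = 1/((-1397 + ((535 + 36) + 208))*(7 + 28*27) - 6032260) = 1/((-1397 + (571 + 208))*(7 + 756) - 6032260) = 1/((-1397 + 779)*763 - 6032260) = 1/(-618*763 - 6032260) = 1/(-471534 - 6032260) = 1/(-6503794) = -1/6503794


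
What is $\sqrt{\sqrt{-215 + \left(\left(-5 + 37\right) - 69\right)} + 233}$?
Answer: $\sqrt{233 + 6 i \sqrt{7}} \approx 15.273 + 0.51969 i$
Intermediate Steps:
$\sqrt{\sqrt{-215 + \left(\left(-5 + 37\right) - 69\right)} + 233} = \sqrt{\sqrt{-215 + \left(32 - 69\right)} + 233} = \sqrt{\sqrt{-215 - 37} + 233} = \sqrt{\sqrt{-252} + 233} = \sqrt{6 i \sqrt{7} + 233} = \sqrt{233 + 6 i \sqrt{7}}$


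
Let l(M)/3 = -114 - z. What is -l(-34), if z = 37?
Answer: 453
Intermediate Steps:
l(M) = -453 (l(M) = 3*(-114 - 1*37) = 3*(-114 - 37) = 3*(-151) = -453)
-l(-34) = -1*(-453) = 453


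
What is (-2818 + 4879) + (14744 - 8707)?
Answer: 8098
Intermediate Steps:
(-2818 + 4879) + (14744 - 8707) = 2061 + 6037 = 8098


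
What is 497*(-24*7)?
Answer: -83496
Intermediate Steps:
497*(-24*7) = 497*(-168) = -83496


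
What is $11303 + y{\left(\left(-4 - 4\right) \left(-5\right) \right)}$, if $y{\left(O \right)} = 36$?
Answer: $11339$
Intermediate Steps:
$11303 + y{\left(\left(-4 - 4\right) \left(-5\right) \right)} = 11303 + 36 = 11339$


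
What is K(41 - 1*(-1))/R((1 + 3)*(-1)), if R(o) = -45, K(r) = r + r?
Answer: -28/15 ≈ -1.8667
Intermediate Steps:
K(r) = 2*r
K(41 - 1*(-1))/R((1 + 3)*(-1)) = (2*(41 - 1*(-1)))/(-45) = (2*(41 + 1))*(-1/45) = (2*42)*(-1/45) = 84*(-1/45) = -28/15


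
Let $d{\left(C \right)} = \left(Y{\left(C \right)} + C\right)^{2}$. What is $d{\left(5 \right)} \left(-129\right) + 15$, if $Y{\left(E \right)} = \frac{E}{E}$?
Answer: $-4629$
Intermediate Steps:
$Y{\left(E \right)} = 1$
$d{\left(C \right)} = \left(1 + C\right)^{2}$
$d{\left(5 \right)} \left(-129\right) + 15 = \left(1 + 5\right)^{2} \left(-129\right) + 15 = 6^{2} \left(-129\right) + 15 = 36 \left(-129\right) + 15 = -4644 + 15 = -4629$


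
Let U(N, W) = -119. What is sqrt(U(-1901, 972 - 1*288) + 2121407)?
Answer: 26*sqrt(3138) ≈ 1456.5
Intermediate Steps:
sqrt(U(-1901, 972 - 1*288) + 2121407) = sqrt(-119 + 2121407) = sqrt(2121288) = 26*sqrt(3138)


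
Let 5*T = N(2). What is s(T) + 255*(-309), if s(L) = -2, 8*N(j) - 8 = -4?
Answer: -78797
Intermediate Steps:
N(j) = ½ (N(j) = 1 + (⅛)*(-4) = 1 - ½ = ½)
T = ⅒ (T = (⅕)*(½) = ⅒ ≈ 0.10000)
s(T) + 255*(-309) = -2 + 255*(-309) = -2 - 78795 = -78797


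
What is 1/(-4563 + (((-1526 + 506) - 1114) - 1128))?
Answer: -1/7825 ≈ -0.00012780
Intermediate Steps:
1/(-4563 + (((-1526 + 506) - 1114) - 1128)) = 1/(-4563 + ((-1020 - 1114) - 1128)) = 1/(-4563 + (-2134 - 1128)) = 1/(-4563 - 3262) = 1/(-7825) = -1/7825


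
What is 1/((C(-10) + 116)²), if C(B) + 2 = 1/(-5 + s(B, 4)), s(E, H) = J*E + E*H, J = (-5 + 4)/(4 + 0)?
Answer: 7225/93857344 ≈ 7.6978e-5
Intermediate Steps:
J = -¼ (J = -1/4 = -1*¼ = -¼ ≈ -0.25000)
s(E, H) = -E/4 + E*H
C(B) = -2 + 1/(-5 + 15*B/4) (C(B) = -2 + 1/(-5 + B*(-¼ + 4)) = -2 + 1/(-5 + B*(15/4)) = -2 + 1/(-5 + 15*B/4))
1/((C(-10) + 116)²) = 1/((2*(22 - 15*(-10))/(5*(-4 + 3*(-10))) + 116)²) = 1/((2*(22 + 150)/(5*(-4 - 30)) + 116)²) = 1/(((⅖)*172/(-34) + 116)²) = 1/(((⅖)*(-1/34)*172 + 116)²) = 1/((-172/85 + 116)²) = 1/((9688/85)²) = 1/(93857344/7225) = 7225/93857344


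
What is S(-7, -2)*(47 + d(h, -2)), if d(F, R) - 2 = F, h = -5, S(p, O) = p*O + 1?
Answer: 660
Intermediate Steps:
S(p, O) = 1 + O*p (S(p, O) = O*p + 1 = 1 + O*p)
d(F, R) = 2 + F
S(-7, -2)*(47 + d(h, -2)) = (1 - 2*(-7))*(47 + (2 - 5)) = (1 + 14)*(47 - 3) = 15*44 = 660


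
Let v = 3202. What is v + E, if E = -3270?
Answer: -68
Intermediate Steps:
v + E = 3202 - 3270 = -68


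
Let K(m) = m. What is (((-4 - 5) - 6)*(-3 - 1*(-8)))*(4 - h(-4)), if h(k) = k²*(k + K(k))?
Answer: -9900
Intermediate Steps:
h(k) = 2*k³ (h(k) = k²*(k + k) = k²*(2*k) = 2*k³)
(((-4 - 5) - 6)*(-3 - 1*(-8)))*(4 - h(-4)) = (((-4 - 5) - 6)*(-3 - 1*(-8)))*(4 - 2*(-4)³) = ((-9 - 6)*(-3 + 8))*(4 - 2*(-64)) = (-15*5)*(4 - 1*(-128)) = -75*(4 + 128) = -75*132 = -9900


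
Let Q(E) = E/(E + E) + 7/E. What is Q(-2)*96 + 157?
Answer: -131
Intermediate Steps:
Q(E) = 1/2 + 7/E (Q(E) = E/((2*E)) + 7/E = E*(1/(2*E)) + 7/E = 1/2 + 7/E)
Q(-2)*96 + 157 = ((1/2)*(14 - 2)/(-2))*96 + 157 = ((1/2)*(-1/2)*12)*96 + 157 = -3*96 + 157 = -288 + 157 = -131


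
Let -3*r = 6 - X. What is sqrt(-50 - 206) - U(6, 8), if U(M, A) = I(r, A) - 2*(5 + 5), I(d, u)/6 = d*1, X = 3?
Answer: 26 + 16*I ≈ 26.0 + 16.0*I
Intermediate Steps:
r = -1 (r = -(6 - 1*3)/3 = -(6 - 3)/3 = -1/3*3 = -1)
I(d, u) = 6*d (I(d, u) = 6*(d*1) = 6*d)
U(M, A) = -26 (U(M, A) = 6*(-1) - 2*(5 + 5) = -6 - 2*10 = -6 - 20 = -26)
sqrt(-50 - 206) - U(6, 8) = sqrt(-50 - 206) - 1*(-26) = sqrt(-256) + 26 = 16*I + 26 = 26 + 16*I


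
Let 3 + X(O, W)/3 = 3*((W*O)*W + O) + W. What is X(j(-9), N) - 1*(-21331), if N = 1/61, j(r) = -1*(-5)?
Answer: 79506835/3721 ≈ 21367.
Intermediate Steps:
j(r) = 5
N = 1/61 ≈ 0.016393
X(O, W) = -9 + 3*W + 9*O + 9*O*W² (X(O, W) = -9 + 3*(3*((W*O)*W + O) + W) = -9 + 3*(3*((O*W)*W + O) + W) = -9 + 3*(3*(O*W² + O) + W) = -9 + 3*(3*(O + O*W²) + W) = -9 + 3*((3*O + 3*O*W²) + W) = -9 + 3*(W + 3*O + 3*O*W²) = -9 + (3*W + 9*O + 9*O*W²) = -9 + 3*W + 9*O + 9*O*W²)
X(j(-9), N) - 1*(-21331) = (-9 + 3*(1/61) + 9*5 + 9*5*(1/61)²) - 1*(-21331) = (-9 + 3/61 + 45 + 9*5*(1/3721)) + 21331 = (-9 + 3/61 + 45 + 45/3721) + 21331 = 134184/3721 + 21331 = 79506835/3721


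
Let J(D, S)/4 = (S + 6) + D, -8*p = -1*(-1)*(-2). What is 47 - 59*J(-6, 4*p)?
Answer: -189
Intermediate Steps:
p = ¼ (p = -(-1*(-1))*(-2)/8 = -(-2)/8 = -⅛*(-2) = ¼ ≈ 0.25000)
J(D, S) = 24 + 4*D + 4*S (J(D, S) = 4*((S + 6) + D) = 4*((6 + S) + D) = 4*(6 + D + S) = 24 + 4*D + 4*S)
47 - 59*J(-6, 4*p) = 47 - 59*(24 + 4*(-6) + 4*(4*(¼))) = 47 - 59*(24 - 24 + 4*1) = 47 - 59*(24 - 24 + 4) = 47 - 59*4 = 47 - 236 = -189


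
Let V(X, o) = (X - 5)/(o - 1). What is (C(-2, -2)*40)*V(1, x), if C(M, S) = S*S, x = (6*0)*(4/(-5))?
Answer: 640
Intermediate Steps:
x = 0 (x = 0*(4*(-⅕)) = 0*(-⅘) = 0)
V(X, o) = (-5 + X)/(-1 + o)
C(M, S) = S²
(C(-2, -2)*40)*V(1, x) = ((-2)²*40)*((-5 + 1)/(-1 + 0)) = (4*40)*(-4/(-1)) = 160*(-1*(-4)) = 160*4 = 640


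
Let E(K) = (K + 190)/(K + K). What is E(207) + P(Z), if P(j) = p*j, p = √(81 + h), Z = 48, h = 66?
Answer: 397/414 + 336*√3 ≈ 582.93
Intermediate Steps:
E(K) = (190 + K)/(2*K) (E(K) = (190 + K)/((2*K)) = (190 + K)*(1/(2*K)) = (190 + K)/(2*K))
p = 7*√3 (p = √(81 + 66) = √147 = 7*√3 ≈ 12.124)
P(j) = 7*j*√3 (P(j) = (7*√3)*j = 7*j*√3)
E(207) + P(Z) = (½)*(190 + 207)/207 + 7*48*√3 = (½)*(1/207)*397 + 336*√3 = 397/414 + 336*√3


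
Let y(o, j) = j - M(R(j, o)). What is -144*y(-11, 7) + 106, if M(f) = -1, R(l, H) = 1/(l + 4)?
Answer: -1046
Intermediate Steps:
R(l, H) = 1/(4 + l)
y(o, j) = 1 + j (y(o, j) = j - 1*(-1) = j + 1 = 1 + j)
-144*y(-11, 7) + 106 = -144*(1 + 7) + 106 = -144*8 + 106 = -1152 + 106 = -1046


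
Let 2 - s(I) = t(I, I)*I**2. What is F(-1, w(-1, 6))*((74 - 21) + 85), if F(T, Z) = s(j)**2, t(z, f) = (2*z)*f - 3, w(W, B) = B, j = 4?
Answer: 29455272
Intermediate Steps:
t(z, f) = -3 + 2*f*z (t(z, f) = 2*f*z - 3 = -3 + 2*f*z)
s(I) = 2 - I**2*(-3 + 2*I**2) (s(I) = 2 - (-3 + 2*I*I)*I**2 = 2 - (-3 + 2*I**2)*I**2 = 2 - I**2*(-3 + 2*I**2))
F(T, Z) = 213444 (F(T, Z) = (2 + 4**2*(3 - 2*4**2))**2 = (2 + 16*(3 - 2*16))**2 = (2 + 16*(3 - 32))**2 = (2 + 16*(-29))**2 = (2 - 464)**2 = (-462)**2 = 213444)
F(-1, w(-1, 6))*((74 - 21) + 85) = 213444*((74 - 21) + 85) = 213444*(53 + 85) = 213444*138 = 29455272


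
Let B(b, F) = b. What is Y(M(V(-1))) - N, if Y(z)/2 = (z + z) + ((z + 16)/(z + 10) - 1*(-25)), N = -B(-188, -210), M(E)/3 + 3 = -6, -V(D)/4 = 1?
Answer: -4160/17 ≈ -244.71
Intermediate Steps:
V(D) = -4 (V(D) = -4*1 = -4)
M(E) = -27 (M(E) = -9 + 3*(-6) = -9 - 18 = -27)
N = 188 (N = -1*(-188) = 188)
Y(z) = 50 + 4*z + 2*(16 + z)/(10 + z) (Y(z) = 2*((z + z) + ((z + 16)/(z + 10) - 1*(-25))) = 2*(2*z + ((16 + z)/(10 + z) + 25)) = 2*(2*z + (25 + (16 + z)/(10 + z))) = 2*(25 + 2*z + (16 + z)/(10 + z)) = 50 + 4*z + 2*(16 + z)/(10 + z))
Y(M(V(-1))) - N = 4*(133 + (-27)² + 23*(-27))/(10 - 27) - 1*188 = 4*(133 + 729 - 621)/(-17) - 188 = 4*(-1/17)*241 - 188 = -964/17 - 188 = -4160/17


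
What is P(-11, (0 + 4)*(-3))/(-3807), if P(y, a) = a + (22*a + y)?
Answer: 287/3807 ≈ 0.075387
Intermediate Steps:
P(y, a) = y + 23*a (P(y, a) = a + (y + 22*a) = y + 23*a)
P(-11, (0 + 4)*(-3))/(-3807) = (-11 + 23*((0 + 4)*(-3)))/(-3807) = (-11 + 23*(4*(-3)))*(-1/3807) = (-11 + 23*(-12))*(-1/3807) = (-11 - 276)*(-1/3807) = -287*(-1/3807) = 287/3807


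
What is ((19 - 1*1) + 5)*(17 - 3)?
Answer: 322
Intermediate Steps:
((19 - 1*1) + 5)*(17 - 3) = ((19 - 1) + 5)*14 = (18 + 5)*14 = 23*14 = 322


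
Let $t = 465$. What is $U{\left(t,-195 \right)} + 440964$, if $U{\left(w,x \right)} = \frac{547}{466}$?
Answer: $\frac{205489771}{466} \approx 4.4097 \cdot 10^{5}$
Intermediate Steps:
$U{\left(w,x \right)} = \frac{547}{466}$ ($U{\left(w,x \right)} = 547 \cdot \frac{1}{466} = \frac{547}{466}$)
$U{\left(t,-195 \right)} + 440964 = \frac{547}{466} + 440964 = \frac{205489771}{466}$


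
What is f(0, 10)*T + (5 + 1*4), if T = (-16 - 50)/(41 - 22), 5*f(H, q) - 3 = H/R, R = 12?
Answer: 657/95 ≈ 6.9158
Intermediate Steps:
f(H, q) = ⅗ + H/60 (f(H, q) = ⅗ + (H/12)/5 = ⅗ + H/60)
T = -66/19 ≈ -3.4737
f(0, 10)*T + (5 + 1*4) = (⅗ + (1/60)*0)*(-66/19) + (5 + 1*4) = (⅗ + 0)*(-66/19) + (5 + 4) = (⅗)*(-66/19) + 9 = -198/95 + 9 = 657/95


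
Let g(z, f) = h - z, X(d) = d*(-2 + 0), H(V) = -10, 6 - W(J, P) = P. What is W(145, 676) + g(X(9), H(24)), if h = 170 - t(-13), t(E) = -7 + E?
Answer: -462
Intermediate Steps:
W(J, P) = 6 - P
X(d) = -2*d (X(d) = d*(-2) = -2*d)
h = 190 (h = 170 - (-7 - 13) = 170 - 1*(-20) = 170 + 20 = 190)
g(z, f) = 190 - z
W(145, 676) + g(X(9), H(24)) = (6 - 1*676) + (190 - (-2)*9) = (6 - 676) + (190 - 1*(-18)) = -670 + (190 + 18) = -670 + 208 = -462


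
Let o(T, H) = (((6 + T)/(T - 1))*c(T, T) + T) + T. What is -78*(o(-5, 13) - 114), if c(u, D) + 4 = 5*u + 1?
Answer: 9308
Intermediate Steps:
c(u, D) = -3 + 5*u (c(u, D) = -4 + (5*u + 1) = -4 + (1 + 5*u) = -3 + 5*u)
o(T, H) = 2*T + (-3 + 5*T)*(6 + T)/(-1 + T) (o(T, H) = (((6 + T)/(T - 1))*(-3 + 5*T) + T) + T = (((6 + T)/(-1 + T))*(-3 + 5*T) + T) + T = ((-3 + 5*T)*(6 + T)/(-1 + T) + T) + T = (T + (-3 + 5*T)*(6 + T)/(-1 + T)) + T = 2*T + (-3 + 5*T)*(6 + T)/(-1 + T))
-78*(o(-5, 13) - 114) = -78*((-18 + 7*(-5)² + 25*(-5))/(-1 - 5) - 114) = -78*((-18 + 7*25 - 125)/(-6) - 114) = -78*(-(-18 + 175 - 125)/6 - 114) = -78*(-⅙*32 - 114) = -78*(-16/3 - 114) = -78*(-358/3) = 9308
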